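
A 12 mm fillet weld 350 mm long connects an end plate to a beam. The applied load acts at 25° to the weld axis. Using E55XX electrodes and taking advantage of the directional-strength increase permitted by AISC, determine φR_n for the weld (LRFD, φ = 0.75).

φR_n ≈ 836 kN

E55XX → F_EXX = 550 MPa.
t_e = 0.707 × 12 = 8.484 mm; A_we = 8.484 × 350 = 2969 mm².
Directional factor: 1.0 + 0.5 sin^1.5(25°) = 1.137.
F_nw = 0.6 × 550 × 1.137 = 375.3 MPa.
φR_n = 0.75 × 375.3 × 2969 × 10⁻³ = 835.9 kN.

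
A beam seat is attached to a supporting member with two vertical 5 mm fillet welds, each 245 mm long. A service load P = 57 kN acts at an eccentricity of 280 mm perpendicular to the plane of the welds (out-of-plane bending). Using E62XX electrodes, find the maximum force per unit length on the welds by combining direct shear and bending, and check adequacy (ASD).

E62XX → F_EXX = 620 MPa.
L_w = 2 × 245 = 490 mm; section modulus (unit throat) S = 2 × L²/6 = 20010 mm².
Direct shear f_v = P/L_w = 57×10³/490 = 116.3 N/mm.
Moment M = P × e = 57×10³ × 280 = 15960000 N·mm; bending f_b = M/S = 797.7 N/mm.
f_max = √(f_v² + f_b²) = √(116.3² + 797.7²) = 806.1 N/mm.
r_n/Ω = (1/2.0) × 0.6 × 620 × (0.707 × 5) = 657.5 N/mm → NOT adequate.

f_max ≈ 806 N/mm; NOT adequate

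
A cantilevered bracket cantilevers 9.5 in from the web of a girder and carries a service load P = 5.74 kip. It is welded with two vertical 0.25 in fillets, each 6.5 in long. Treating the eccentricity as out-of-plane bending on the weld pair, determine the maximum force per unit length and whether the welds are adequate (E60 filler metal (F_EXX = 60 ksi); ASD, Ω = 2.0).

L_w = 2 × 6.5 = 13 in; section modulus (unit throat) S = 2 × L²/6 = 14.08 in².
Direct shear f_v = P/L_w = 5.74/13 = 0.4415 kip/in.
Moment M = P × e = 5.74 × 9.5 = 54.53 kip·in; bending f_b = M/S = 3.872 kip/in.
f_max = √(f_v² + f_b²) = √(0.4415² + 3.872²) = 3.897 kip/in.
r_n/Ω = (1/2.0) × 0.6 × 60 × (0.707 × 0.25) = 3.181 kip/in → NOT adequate.

f_max ≈ 3.9 kip/in; NOT adequate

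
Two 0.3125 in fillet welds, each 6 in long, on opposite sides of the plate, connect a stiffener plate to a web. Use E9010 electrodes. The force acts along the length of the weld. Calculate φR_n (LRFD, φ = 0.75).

φR_n ≈ 107 kips

E90XX → F_EXX = 90 ksi.
Effective throat t_e = 0.707 × 0.3125 = 0.2209 in.
Total length L = 12 in; A_we = 0.2209 × 12 = 2.651 in².
F_nw = 0.6 F_EXX = 0.6 × 90 = 54 ksi.
φR_n = 0.75 × 54 × 2.651 = 107.4 kips.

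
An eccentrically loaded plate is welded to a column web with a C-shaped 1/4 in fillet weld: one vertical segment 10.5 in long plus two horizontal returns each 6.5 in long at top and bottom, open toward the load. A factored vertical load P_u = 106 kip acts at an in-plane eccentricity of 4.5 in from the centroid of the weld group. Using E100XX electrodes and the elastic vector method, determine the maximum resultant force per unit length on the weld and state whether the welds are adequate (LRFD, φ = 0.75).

E100XX → F_EXX = 100 ksi.
Total weld length L_w = 23.5 in. Treat welds as unit-width lines.
Centroid: x̄ = 2×6.5×3.25 / 23.5 = 1.798 in from the vertical weld.
Polar moment about centroid: J = I_x + I_y = [10.5³/12 + 2×6.5×5.25²] + [10.5×1.798² + 2(6.5³/12 + 6.5×1.452²)] = 561.9 in³.
Direct shear f_v = P/L_w = 106 / 23.5 = 4.511 kip/in (vertical).
Torsion M = P·e = 106 × 4.5 = 477 kip·in.
Critical point at (x, y) = (4.702, 5.25) from centroid. f_tx = M·y/J = 4.457 kip/in; f_ty = M·x/J = 3.992 kip/in.
Resultant f_max = √[f_tx² + (f_v + f_ty)²] = √[4.457² + (4.511 + 3.992)²] = 9.6 kip/in.
Capacity per unit length: φr_n = 0.75 × 0.6 × 100 × (0.707 × 0.25) = 7.954 kip/in.
9.6 > 7.954 → NOT adequate.

f_max ≈ 9.6 kip/in; NOT adequate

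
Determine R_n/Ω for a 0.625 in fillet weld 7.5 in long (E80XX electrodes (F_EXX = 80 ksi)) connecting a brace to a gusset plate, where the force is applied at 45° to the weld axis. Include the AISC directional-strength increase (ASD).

t_e = 0.707 × 0.625 = 0.4419 in; A_we = 0.4419 × 7.5 = 3.314 in².
Directional factor: 1.0 + 0.5 sin^1.5(45°) = 1.297.
F_nw = 0.6 × 80 × 1.297 = 62.27 ksi.
R_n/Ω = (62.27 × 3.314) / 2.0 = 103.2 kip.

R_n/Ω ≈ 103 kip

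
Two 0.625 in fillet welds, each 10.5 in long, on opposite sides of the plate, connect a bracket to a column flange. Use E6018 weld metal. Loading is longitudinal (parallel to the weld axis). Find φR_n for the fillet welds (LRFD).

E60XX → F_EXX = 60 ksi.
Effective throat t_e = 0.707 × 0.625 = 0.4419 in.
Total length L = 21 in; A_we = 0.4419 × 21 = 9.279 in².
F_nw = 0.6 F_EXX = 0.6 × 60 = 36 ksi.
φR_n = 0.75 × 36 × 9.279 = 250.5 kips.

φR_n ≈ 251 kips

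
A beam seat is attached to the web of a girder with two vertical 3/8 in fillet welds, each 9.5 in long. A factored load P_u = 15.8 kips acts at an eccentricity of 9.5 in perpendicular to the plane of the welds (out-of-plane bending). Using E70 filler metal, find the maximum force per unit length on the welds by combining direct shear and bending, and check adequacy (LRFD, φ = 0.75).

f_max ≈ 5.06 kip/in; adequate

E70XX → F_EXX = 70 ksi.
L_w = 2 × 9.5 = 19 in; section modulus (unit throat) S = 2 × L²/6 = 30.08 in².
Direct shear f_v = P/L_w = 15.8/19 = 0.8316 kip/in.
Moment M = P × e = 15.8 × 9.5 = 150.1 kip·in; bending f_b = M/S = 4.989 kip/in.
f_max = √(f_v² + f_b²) = √(0.8316² + 4.989²) = 5.058 kip/in.
φr_n = 0.75 × 0.6 × 70 × (0.707 × 0.375) = 8.351 kip/in → adequate.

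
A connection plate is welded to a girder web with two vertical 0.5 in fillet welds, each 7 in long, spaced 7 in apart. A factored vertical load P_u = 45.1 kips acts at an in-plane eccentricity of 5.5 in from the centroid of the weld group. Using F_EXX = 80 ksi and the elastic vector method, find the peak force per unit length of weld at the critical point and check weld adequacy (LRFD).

Total weld length L_w = 14 in. Treat welds as unit-width lines.
Polar moment about centroid: J = 2[d³/12 + d(b/2)²] = 2[7³/12 + 7×3.5²] = 228.7 in³.
Direct shear f_v = P/L_w = 45.1 / 14 = 3.221 kip/in (vertical).
Torsion M = P·e = 45.1 × 5.5 = 248.05 kip·in.
Critical point at (x, y) = (3.5, 3.5) from centroid. f_tx = M·y/J = 3.797 kip/in; f_ty = M·x/J = 3.797 kip/in.
Resultant f_max = √[f_tx² + (f_v + f_ty)²] = √[3.797² + (3.221 + 3.797)²] = 7.979 kip/in.
Capacity per unit length: φr_n = 0.75 × 0.6 × 80 × (0.707 × 0.5) = 12.73 kip/in.
7.979 ≤ 12.73 → adequate.

f_max ≈ 7.98 kip/in; adequate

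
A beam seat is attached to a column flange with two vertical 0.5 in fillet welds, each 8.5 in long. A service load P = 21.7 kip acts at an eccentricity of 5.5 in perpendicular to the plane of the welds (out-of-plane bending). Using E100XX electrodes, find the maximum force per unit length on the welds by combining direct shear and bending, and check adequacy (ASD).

f_max ≈ 5.12 kip/in; adequate

E100XX → F_EXX = 100 ksi.
L_w = 2 × 8.5 = 17 in; section modulus (unit throat) S = 2 × L²/6 = 24.08 in².
Direct shear f_v = P/L_w = 21.7/17 = 1.276 kip/in.
Moment M = P × e = 21.7 × 5.5 = 119.35 kip·in; bending f_b = M/S = 4.956 kip/in.
f_max = √(f_v² + f_b²) = √(1.276² + 4.956²) = 5.117 kip/in.
r_n/Ω = (1/2.0) × 0.6 × 100 × (0.707 × 0.5) = 10.6 kip/in → adequate.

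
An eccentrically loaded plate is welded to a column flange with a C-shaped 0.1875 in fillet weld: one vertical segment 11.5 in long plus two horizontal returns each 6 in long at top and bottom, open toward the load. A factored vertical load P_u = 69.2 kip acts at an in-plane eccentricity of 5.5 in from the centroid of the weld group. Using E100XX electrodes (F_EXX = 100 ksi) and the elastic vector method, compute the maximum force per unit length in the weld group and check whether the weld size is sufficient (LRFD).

f_max ≈ 6.75 kip/in; NOT adequate

Total weld length L_w = 23.5 in. Treat welds as unit-width lines.
Centroid: x̄ = 2×6×3 / 23.5 = 1.532 in from the vertical weld.
Polar moment about centroid: J = I_x + I_y = [11.5³/12 + 2×6×5.75²] + [11.5×1.532² + 2(6³/12 + 6×1.468²)] = 612.3 in³.
Direct shear f_v = P/L_w = 69.2 / 23.5 = 2.945 kip/in (vertical).
Torsion M = P·e = 69.2 × 5.5 = 380.6 kip·in.
Critical point at (x, y) = (4.468, 5.75) from centroid. f_tx = M·y/J = 3.574 kip/in; f_ty = M·x/J = 2.777 kip/in.
Resultant f_max = √[f_tx² + (f_v + f_ty)²] = √[3.574² + (2.945 + 2.777)²] = 6.746 kip/in.
Capacity per unit length: φr_n = 0.75 × 0.6 × 100 × (0.707 × 0.1875) = 5.965 kip/in.
6.746 > 5.965 → NOT adequate.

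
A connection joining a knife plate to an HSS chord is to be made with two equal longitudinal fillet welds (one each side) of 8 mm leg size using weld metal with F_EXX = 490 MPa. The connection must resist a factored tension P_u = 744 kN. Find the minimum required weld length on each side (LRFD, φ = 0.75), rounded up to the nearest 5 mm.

Throat t_e = 0.707 × 8 = 5.656 mm.
φr_n = 0.75 × 0.6 × 490 × 5.656 × 10⁻³ = 1.247 kN/mm.
L_req = P_u / φr_n = 744 / 1.247 = 596.6 mm total.
Per side: 596.6 / 2 = 298.3 mm.
Round up → use L = 300 mm on each side.

L = 300 mm on each side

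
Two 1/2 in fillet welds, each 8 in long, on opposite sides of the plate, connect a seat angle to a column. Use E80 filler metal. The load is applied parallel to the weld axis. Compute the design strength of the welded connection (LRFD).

φR_n ≈ 204 kip

E80XX → F_EXX = 80 ksi.
Effective throat t_e = 0.707 × 0.5 = 0.3535 in.
Total length L = 16 in; A_we = 0.3535 × 16 = 5.656 in².
F_nw = 0.6 F_EXX = 0.6 × 80 = 48 ksi.
φR_n = 0.75 × 48 × 5.656 = 203.6 kip.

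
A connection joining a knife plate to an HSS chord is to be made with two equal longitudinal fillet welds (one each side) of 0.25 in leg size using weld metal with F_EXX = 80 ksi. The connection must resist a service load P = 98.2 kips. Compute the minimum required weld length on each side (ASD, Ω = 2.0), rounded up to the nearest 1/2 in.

Throat t_e = 0.707 × 0.25 = 0.1767 in.
r_n/Ω = (0.6 × 80 × 0.1767) / 2.0 = 4.242 kip/in.
L_req = P / (r_n/Ω) = 98.2 / 4.242 = 23.15 in total.
Per side: 23.15 / 2 = 11.57 in.
Round up → use L = 12 in on each side.

L = 12 in on each side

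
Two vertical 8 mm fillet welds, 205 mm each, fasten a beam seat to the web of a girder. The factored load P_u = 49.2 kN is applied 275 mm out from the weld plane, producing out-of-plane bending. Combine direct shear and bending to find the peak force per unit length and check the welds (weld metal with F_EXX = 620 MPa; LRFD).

L_w = 2 × 205 = 410 mm; section modulus (unit throat) S = 2 × L²/6 = 14010 mm².
Direct shear f_v = P/L_w = 49.2×10³/410 = 120 N/mm.
Moment M = P × e = 49.2×10³ × 275 = 13530000 N·mm; bending f_b = M/S = 965.9 N/mm.
f_max = √(f_v² + f_b²) = √(120² + 965.9²) = 973.3 N/mm.
φr_n = 0.75 × 0.6 × 620 × (0.707 × 8) = 1578 N/mm → adequate.

f_max ≈ 973 N/mm; adequate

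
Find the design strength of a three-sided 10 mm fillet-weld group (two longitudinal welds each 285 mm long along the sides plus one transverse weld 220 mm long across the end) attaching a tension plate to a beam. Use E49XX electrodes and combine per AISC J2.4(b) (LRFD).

φR_n ≈ 1270 kN

E49XX → F_EXX = 490 MPa.
t_e = 0.707 × 10 = 7.07 mm.
R_nwl = 0.6 × 490 × 7.07 × 570 × 10⁻³ = 1185 kN (longitudinal, 2 welds).
R_nwt = 0.6 × 490 × 7.07 × 220 × 10⁻³ = 457.3 kN (transverse, base value).
(i) R_nwl + R_nwt = 1642 kN; (ii) 0.85 R_nwl + 1.5 R_nwt = 1693 kN.
R_n = max = 1693 kN [governs: (ii)]; φR_n = 1270 kN.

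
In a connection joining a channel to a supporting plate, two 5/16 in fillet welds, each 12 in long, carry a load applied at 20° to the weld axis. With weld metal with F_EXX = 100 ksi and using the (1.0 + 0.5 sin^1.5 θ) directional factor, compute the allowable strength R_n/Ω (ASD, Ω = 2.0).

t_e = 0.707 × 0.3125 = 0.2209 in; A_we = 0.2209 × 24 = 5.302 in².
Directional factor: 1.0 + 0.5 sin^1.5(20°) = 1.1.
F_nw = 0.6 × 100 × 1.1 = 66 ksi.
R_n/Ω = (66 × 5.302) / 2.0 = 175 kips.

R_n/Ω ≈ 175 kips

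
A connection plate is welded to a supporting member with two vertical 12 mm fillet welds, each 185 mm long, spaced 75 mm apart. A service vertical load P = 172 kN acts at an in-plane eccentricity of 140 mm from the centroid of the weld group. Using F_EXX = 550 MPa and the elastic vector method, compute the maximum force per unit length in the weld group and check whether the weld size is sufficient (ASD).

f_max ≈ 1750 N/mm; NOT adequate

Total weld length L_w = 370 mm. Treat welds as unit-width lines.
Polar moment about centroid: J = 2[d³/12 + d(b/2)²] = 2[185³/12 + 185×37.5²] = 1576000 mm³.
Direct shear f_v = P/L_w = 172×10³ / 370 = 464.9 N/mm (vertical).
Torsion M = P·e = 172×10³ × 140 = 24080000 N·mm.
Critical point at (x, y) = (37.5, 92.5) from centroid. f_tx = M·y/J = 1414 N/mm; f_ty = M·x/J = 573.1 N/mm.
Resultant f_max = √[f_tx² + (f_v + f_ty)²] = √[1414² + (464.9 + 573.1)²] = 1754 N/mm.
Capacity per unit length: r_n/Ω = (1/2.0) × 0.6 × 550 × (0.707 × 12) = 1400 N/mm.
1754 > 1400 → NOT adequate.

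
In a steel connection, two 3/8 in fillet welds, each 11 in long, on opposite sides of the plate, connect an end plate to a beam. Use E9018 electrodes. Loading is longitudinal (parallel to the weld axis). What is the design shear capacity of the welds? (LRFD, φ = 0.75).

E90XX → F_EXX = 90 ksi.
Effective throat t_e = 0.707 × 0.375 = 0.2651 in.
Total length L = 22 in; A_we = 0.2651 × 22 = 5.833 in².
F_nw = 0.6 F_EXX = 0.6 × 90 = 54 ksi.
φR_n = 0.75 × 54 × 5.833 = 236.2 kips.

φR_n ≈ 236 kips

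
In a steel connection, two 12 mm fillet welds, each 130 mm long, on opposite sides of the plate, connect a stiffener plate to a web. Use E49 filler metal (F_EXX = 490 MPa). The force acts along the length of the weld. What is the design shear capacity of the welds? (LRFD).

φR_n ≈ 486 kN

Effective throat t_e = 0.707 × 12 = 8.484 mm.
Total length L = 260 mm; A_we = 8.484 × 260 = 2206 mm².
F_nw = 0.6 F_EXX = 0.6 × 490 = 294 MPa.
φR_n = 0.75 × 294 × 2206 × 10⁻³ = 486.4 kN.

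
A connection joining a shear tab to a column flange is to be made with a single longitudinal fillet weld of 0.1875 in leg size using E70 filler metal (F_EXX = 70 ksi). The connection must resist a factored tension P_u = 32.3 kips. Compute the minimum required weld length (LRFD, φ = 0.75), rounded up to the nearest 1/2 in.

Throat t_e = 0.707 × 0.1875 = 0.1326 in.
φr_n = 0.75 × 0.6 × 70 × 0.1326 = 4.176 kips/in.
L_req = P_u / φr_n = 32.3 / 4.176 = 7.735 in total.
Round up → use L = 8 in.

L = 8 in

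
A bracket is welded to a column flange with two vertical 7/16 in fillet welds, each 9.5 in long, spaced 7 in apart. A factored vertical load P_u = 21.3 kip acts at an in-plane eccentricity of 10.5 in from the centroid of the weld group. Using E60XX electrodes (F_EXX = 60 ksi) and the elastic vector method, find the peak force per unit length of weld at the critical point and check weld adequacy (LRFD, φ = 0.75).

f_max ≈ 4.27 kip/in; adequate

Total weld length L_w = 19 in. Treat welds as unit-width lines.
Polar moment about centroid: J = 2[d³/12 + d(b/2)²] = 2[9.5³/12 + 9.5×3.5²] = 375.6 in³.
Direct shear f_v = P/L_w = 21.3 / 19 = 1.121 kip/in (vertical).
Torsion M = P·e = 21.3 × 10.5 = 223.65 kip·in.
Critical point at (x, y) = (3.5, 4.75) from centroid. f_tx = M·y/J = 2.828 kip/in; f_ty = M·x/J = 2.084 kip/in.
Resultant f_max = √[f_tx² + (f_v + f_ty)²] = √[2.828² + (1.121 + 2.084)²] = 4.274 kip/in.
Capacity per unit length: φr_n = 0.75 × 0.6 × 60 × (0.707 × 0.4375) = 8.351 kip/in.
4.274 ≤ 8.351 → adequate.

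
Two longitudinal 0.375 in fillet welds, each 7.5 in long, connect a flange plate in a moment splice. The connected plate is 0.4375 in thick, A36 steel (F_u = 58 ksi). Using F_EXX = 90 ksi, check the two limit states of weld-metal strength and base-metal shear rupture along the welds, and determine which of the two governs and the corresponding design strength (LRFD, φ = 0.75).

φR_n ≈ 161 kip (weld metal governs)

t_e = 0.707 × 0.375 = 0.2651 in; L = 15 in.
Weld metal: φR_n = 0.75 × 0.6 × 90 × 0.2651 × 15 = 161.1 kip.
Base metal (shear rupture): φR_n = 0.75 × 0.6 × 58 × 0.4375 × 15 = 171.3 kip.
Governing: weld metal.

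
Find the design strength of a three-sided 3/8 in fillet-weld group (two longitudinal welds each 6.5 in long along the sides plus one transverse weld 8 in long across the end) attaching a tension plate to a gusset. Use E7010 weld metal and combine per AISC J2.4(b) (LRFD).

E70XX → F_EXX = 70 ksi.
t_e = 0.707 × 0.375 = 0.2651 in.
R_nwl = 0.6 × 70 × 0.2651 × 13 = 144.8 kips (longitudinal, 2 welds).
R_nwt = 0.6 × 70 × 0.2651 × 8 = 89.08 kips (transverse, base value).
(i) R_nwl + R_nwt = 233.8 kips; (ii) 0.85 R_nwl + 1.5 R_nwt = 256.7 kips.
R_n = max = 256.7 kips [governs: (ii)]; φR_n = 192.5 kips.

φR_n ≈ 193 kips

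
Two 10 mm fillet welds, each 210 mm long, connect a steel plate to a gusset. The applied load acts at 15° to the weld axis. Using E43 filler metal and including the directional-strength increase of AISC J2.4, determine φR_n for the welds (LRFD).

E43XX → F_EXX = 430 MPa.
t_e = 0.707 × 10 = 7.07 mm; A_we = 7.07 × 420 = 2969 mm².
Directional factor: 1.0 + 0.5 sin^1.5(15°) = 1.066.
F_nw = 0.6 × 430 × 1.066 = 275 MPa.
φR_n = 0.75 × 275 × 2969 × 10⁻³ = 612.4 kN.

φR_n ≈ 612 kN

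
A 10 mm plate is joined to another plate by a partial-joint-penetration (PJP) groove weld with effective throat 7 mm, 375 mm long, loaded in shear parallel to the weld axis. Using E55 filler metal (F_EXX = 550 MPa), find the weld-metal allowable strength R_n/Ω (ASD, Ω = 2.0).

Effective throat (given) t_e = 7 mm.
A_we = 7 × 375 = 2625 mm².
F_nw = 0.6 F_EXX = 330 MPa.
R_n/Ω = (330 × 2625) / 2.0 × 10⁻³ = 433.1 kN.

R_n/Ω ≈ 433 kN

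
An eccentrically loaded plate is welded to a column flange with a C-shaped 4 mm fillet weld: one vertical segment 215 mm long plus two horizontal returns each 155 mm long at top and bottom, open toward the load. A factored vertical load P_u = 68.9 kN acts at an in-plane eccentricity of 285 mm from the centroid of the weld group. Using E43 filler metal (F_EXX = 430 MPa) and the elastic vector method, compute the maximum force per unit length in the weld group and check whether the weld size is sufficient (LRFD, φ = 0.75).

f_max ≈ 620 N/mm; NOT adequate

Total weld length L_w = 525 mm. Treat welds as unit-width lines.
Centroid: x̄ = 2×155×77.5 / 525 = 45.76 mm from the vertical weld.
Polar moment about centroid: J = I_x + I_y = [215³/12 + 2×155×107.5²] + [215×45.76² + 2(155³/12 + 155×31.74²)] = 5794000 mm³.
Direct shear f_v = P/L_w = 68.9×10³ / 525 = 131.2 N/mm (vertical).
Torsion M = P·e = 68.9×10³ × 285 = 19636000 N·mm.
Critical point at (x, y) = (109.2, 107.5) from centroid. f_tx = M·y/J = 364.3 N/mm; f_ty = M·x/J = 370.2 N/mm.
Resultant f_max = √[f_tx² + (f_v + f_ty)²] = √[364.3² + (131.2 + 370.2)²] = 619.9 N/mm.
Capacity per unit length: φr_n = 0.75 × 0.6 × 430 × (0.707 × 4) = 547.2 N/mm.
619.9 > 547.2 → NOT adequate.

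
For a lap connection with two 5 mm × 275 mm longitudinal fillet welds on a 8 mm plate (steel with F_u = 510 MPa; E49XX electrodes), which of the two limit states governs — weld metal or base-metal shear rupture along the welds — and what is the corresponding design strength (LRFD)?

φR_n ≈ 429 kN (weld metal governs)

E49XX → F_EXX = 490 MPa.
t_e = 0.707 × 5 = 3.535 mm; L = 550 mm.
Weld metal: φR_n = 0.75 × 0.6 × 490 × 3.535 × 550 × 10⁻³ = 428.7 kN.
Base metal (shear rupture): φR_n = 0.75 × 0.6 × 510 × 8 × 550 × 10⁻³ = 1010 kN.
Governing: weld metal.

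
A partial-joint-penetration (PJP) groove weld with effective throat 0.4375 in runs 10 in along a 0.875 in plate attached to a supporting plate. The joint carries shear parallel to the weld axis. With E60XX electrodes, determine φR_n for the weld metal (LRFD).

φR_n ≈ 118 kip

E60XX → F_EXX = 60 ksi.
Effective throat (given) t_e = 0.4375 in.
A_we = 0.4375 × 10 = 4.375 in².
F_nw = 0.6 F_EXX = 36 ksi.
φR_n = 0.75 × 36 × 4.375 = 118.1 kip.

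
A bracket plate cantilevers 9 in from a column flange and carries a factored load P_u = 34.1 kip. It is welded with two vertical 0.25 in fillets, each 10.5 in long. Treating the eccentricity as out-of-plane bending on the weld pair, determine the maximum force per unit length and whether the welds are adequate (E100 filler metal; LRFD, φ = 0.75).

f_max ≈ 8.51 kip/in; NOT adequate

E100XX → F_EXX = 100 ksi.
L_w = 2 × 10.5 = 21 in; section modulus (unit throat) S = 2 × L²/6 = 36.75 in².
Direct shear f_v = P/L_w = 34.1/21 = 1.624 kip/in.
Moment M = P × e = 34.1 × 9 = 306.9 kip·in; bending f_b = M/S = 8.351 kip/in.
f_max = √(f_v² + f_b²) = √(1.624² + 8.351²) = 8.507 kip/in.
φr_n = 0.75 × 0.6 × 100 × (0.707 × 0.25) = 7.954 kip/in → NOT adequate.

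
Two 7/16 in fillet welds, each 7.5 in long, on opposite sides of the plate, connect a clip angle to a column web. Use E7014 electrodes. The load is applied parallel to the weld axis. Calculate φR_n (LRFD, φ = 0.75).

E70XX → F_EXX = 70 ksi.
Effective throat t_e = 0.707 × 0.4375 = 0.3093 in.
Total length L = 15 in; A_we = 0.3093 × 15 = 4.64 in².
F_nw = 0.6 F_EXX = 0.6 × 70 = 42 ksi.
φR_n = 0.75 × 42 × 4.64 = 146.2 kip.

φR_n ≈ 146 kip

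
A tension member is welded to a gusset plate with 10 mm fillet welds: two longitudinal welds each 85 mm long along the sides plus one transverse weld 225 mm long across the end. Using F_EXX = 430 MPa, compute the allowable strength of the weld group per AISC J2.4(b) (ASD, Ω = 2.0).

R_n/Ω ≈ 440 kN

t_e = 0.707 × 10 = 7.07 mm.
R_nwl = 0.6 × 430 × 7.07 × 170 × 10⁻³ = 310.1 kN (longitudinal, 2 welds).
R_nwt = 0.6 × 430 × 7.07 × 225 × 10⁻³ = 410.4 kN (transverse, base value).
(i) R_nwl + R_nwt = 720.5 kN; (ii) 0.85 R_nwl + 1.5 R_nwt = 879.2 kN.
R_n = max = 879.2 kN [governs: (ii)]; R_n/Ω = 439.6 kN.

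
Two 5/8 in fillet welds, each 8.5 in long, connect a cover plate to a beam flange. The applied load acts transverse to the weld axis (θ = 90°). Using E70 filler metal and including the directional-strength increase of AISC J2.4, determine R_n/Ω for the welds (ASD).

E70XX → F_EXX = 70 ksi.
t_e = 0.707 × 0.625 = 0.4419 in; A_we = 0.4419 × 17 = 7.512 in².
Directional factor: 1.0 + 0.5 sin^1.5(90°) = 1.5.
F_nw = 0.6 × 70 × 1.5 = 63 ksi.
R_n/Ω = (63 × 7.512) / 2.0 = 236.6 kips.

R_n/Ω ≈ 237 kips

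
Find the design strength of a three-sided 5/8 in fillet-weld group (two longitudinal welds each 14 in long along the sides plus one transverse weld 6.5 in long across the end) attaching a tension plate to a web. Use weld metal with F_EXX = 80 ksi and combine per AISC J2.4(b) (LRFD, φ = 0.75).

φR_n ≈ 549 kips

t_e = 0.707 × 0.625 = 0.4419 in.
R_nwl = 0.6 × 80 × 0.4419 × 28 = 593.9 kips (longitudinal, 2 welds).
R_nwt = 0.6 × 80 × 0.4419 × 6.5 = 137.9 kips (transverse, base value).
(i) R_nwl + R_nwt = 731.7 kips; (ii) 0.85 R_nwl + 1.5 R_nwt = 711.6 kips.
R_n = max = 731.7 kips [governs: (i)]; φR_n = 548.8 kips.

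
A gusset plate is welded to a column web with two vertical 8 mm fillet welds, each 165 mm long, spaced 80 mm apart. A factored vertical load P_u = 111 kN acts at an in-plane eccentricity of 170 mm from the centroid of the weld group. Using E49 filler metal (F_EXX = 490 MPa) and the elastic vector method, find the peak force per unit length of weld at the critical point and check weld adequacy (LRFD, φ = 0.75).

f_max ≈ 1530 N/mm; NOT adequate

Total weld length L_w = 330 mm. Treat welds as unit-width lines.
Polar moment about centroid: J = 2[d³/12 + d(b/2)²] = 2[165³/12 + 165×40²] = 1277000 mm³.
Direct shear f_v = P/L_w = 111×10³ / 330 = 336.4 N/mm (vertical).
Torsion M = P·e = 111×10³ × 170 = 18870000 N·mm.
Critical point at (x, y) = (40, 82.5) from centroid. f_tx = M·y/J = 1219 N/mm; f_ty = M·x/J = 591.2 N/mm.
Resultant f_max = √[f_tx² + (f_v + f_ty)²] = √[1219² + (336.4 + 591.2)²] = 1532 N/mm.
Capacity per unit length: φr_n = 0.75 × 0.6 × 490 × (0.707 × 8) = 1247 N/mm.
1532 > 1247 → NOT adequate.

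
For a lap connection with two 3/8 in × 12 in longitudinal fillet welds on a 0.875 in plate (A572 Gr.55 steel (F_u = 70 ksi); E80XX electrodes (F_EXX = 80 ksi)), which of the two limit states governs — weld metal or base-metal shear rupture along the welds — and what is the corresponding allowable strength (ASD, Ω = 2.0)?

t_e = 0.707 × 0.375 = 0.2651 in; L = 24 in.
Weld metal: R_n/Ω = (1/2.0) × 0.6 × 80 × 0.2651 × 24 = 152.7 kip.
Base metal (shear rupture): R_n/Ω = (1/2.0) × 0.6 × 70 × 0.875 × 24 = 441 kip.
Governing: weld metal.

R_n/Ω ≈ 153 kip (weld metal governs)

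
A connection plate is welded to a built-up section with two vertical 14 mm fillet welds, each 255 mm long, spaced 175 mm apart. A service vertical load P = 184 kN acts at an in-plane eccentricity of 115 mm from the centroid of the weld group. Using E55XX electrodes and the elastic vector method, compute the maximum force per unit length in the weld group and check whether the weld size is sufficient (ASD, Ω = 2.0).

f_max ≈ 756 N/mm; adequate

E55XX → F_EXX = 550 MPa.
Total weld length L_w = 510 mm. Treat welds as unit-width lines.
Polar moment about centroid: J = 2[d³/12 + d(b/2)²] = 2[255³/12 + 255×87.5²] = 6668000 mm³.
Direct shear f_v = P/L_w = 184×10³ / 510 = 360.8 N/mm (vertical).
Torsion M = P·e = 184×10³ × 115 = 21160000 N·mm.
Critical point at (x, y) = (87.5, 127.5) from centroid. f_tx = M·y/J = 404.6 N/mm; f_ty = M·x/J = 277.7 N/mm.
Resultant f_max = √[f_tx² + (f_v + f_ty)²] = √[404.6² + (360.8 + 277.7)²] = 755.8 N/mm.
Capacity per unit length: r_n/Ω = (1/2.0) × 0.6 × 550 × (0.707 × 14) = 1633 N/mm.
755.8 ≤ 1633 → adequate.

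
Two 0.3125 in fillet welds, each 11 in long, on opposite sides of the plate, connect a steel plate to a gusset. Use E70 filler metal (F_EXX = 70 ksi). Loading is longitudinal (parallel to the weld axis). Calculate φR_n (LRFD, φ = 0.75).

φR_n ≈ 153 kips

Effective throat t_e = 0.707 × 0.3125 = 0.2209 in.
Total length L = 22 in; A_we = 0.2209 × 22 = 4.861 in².
F_nw = 0.6 F_EXX = 0.6 × 70 = 42 ksi.
φR_n = 0.75 × 42 × 4.861 = 153.1 kips.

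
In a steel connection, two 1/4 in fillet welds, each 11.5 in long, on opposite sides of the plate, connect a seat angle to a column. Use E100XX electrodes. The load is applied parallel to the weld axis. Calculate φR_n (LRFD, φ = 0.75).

E100XX → F_EXX = 100 ksi.
Effective throat t_e = 0.707 × 0.25 = 0.1767 in.
Total length L = 23 in; A_we = 0.1767 × 23 = 4.065 in².
F_nw = 0.6 F_EXX = 0.6 × 100 = 60 ksi.
φR_n = 0.75 × 60 × 4.065 = 182.9 kip.

φR_n ≈ 183 kip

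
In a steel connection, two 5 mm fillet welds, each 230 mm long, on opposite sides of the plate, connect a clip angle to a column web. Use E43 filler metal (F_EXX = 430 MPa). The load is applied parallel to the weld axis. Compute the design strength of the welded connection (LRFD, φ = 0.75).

φR_n ≈ 315 kN

Effective throat t_e = 0.707 × 5 = 3.535 mm.
Total length L = 460 mm; A_we = 3.535 × 460 = 1626 mm².
F_nw = 0.6 F_EXX = 0.6 × 430 = 258 MPa.
φR_n = 0.75 × 258 × 1626 × 10⁻³ = 314.7 kN.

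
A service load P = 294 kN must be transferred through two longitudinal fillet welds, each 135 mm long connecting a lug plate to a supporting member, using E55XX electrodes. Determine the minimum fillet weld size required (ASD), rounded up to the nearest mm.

E55XX → F_EXX = 550 MPa.
Total weld length L = 270 mm.
Required throat t_e = P × Ω / (0.6 F_EXX × L) = 294 × 2.0 / (0.6 × 550 × 270 × 10⁻³) = 6.599 mm.
Required leg w = t_e / 0.707 = 9.334 mm → use 10 mm.

w = 10 mm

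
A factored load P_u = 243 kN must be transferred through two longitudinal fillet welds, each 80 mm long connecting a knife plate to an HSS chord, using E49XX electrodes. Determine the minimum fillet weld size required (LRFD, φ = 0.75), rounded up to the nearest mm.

w = 10 mm

E49XX → F_EXX = 490 MPa.
Total weld length L = 160 mm.
Required throat t_e = P_u / (φ × 0.6 F_EXX × L) = 243 / (0.75 × 0.6 × 490 × 160 × 10⁻³) = 6.888 mm.
Required leg w = t_e / 0.707 = 9.742 mm → use 10 mm.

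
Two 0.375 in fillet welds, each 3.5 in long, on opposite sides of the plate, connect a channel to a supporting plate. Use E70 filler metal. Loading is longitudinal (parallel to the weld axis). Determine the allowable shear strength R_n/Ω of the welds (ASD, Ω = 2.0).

E70XX → F_EXX = 70 ksi.
Effective throat t_e = 0.707 × 0.375 = 0.2651 in.
Total length L = 7 in; A_we = 0.2651 × 7 = 1.856 in².
F_nw = 0.6 F_EXX = 0.6 × 70 = 42 ksi.
R_n = 42 × 1.856 = 77.95 kips; R_n/Ω = 77.95/2.0 = 38.97 kips.

R_n/Ω ≈ 39 kips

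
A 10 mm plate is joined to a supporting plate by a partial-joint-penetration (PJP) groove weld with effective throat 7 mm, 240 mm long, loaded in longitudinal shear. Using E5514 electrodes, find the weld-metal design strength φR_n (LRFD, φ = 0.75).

φR_n ≈ 416 kN

E55XX → F_EXX = 550 MPa.
Effective throat (given) t_e = 7 mm.
A_we = 7 × 240 = 1680 mm².
F_nw = 0.6 F_EXX = 330 MPa.
φR_n = 0.75 × 330 × 1680 × 10⁻³ = 415.8 kN.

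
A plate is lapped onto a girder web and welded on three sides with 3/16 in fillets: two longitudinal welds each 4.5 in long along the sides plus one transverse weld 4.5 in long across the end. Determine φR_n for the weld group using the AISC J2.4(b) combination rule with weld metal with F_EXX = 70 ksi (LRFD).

φR_n ≈ 60.1 kips

t_e = 0.707 × 0.1875 = 0.1326 in.
R_nwl = 0.6 × 70 × 0.1326 × 9 = 50.11 kips (longitudinal, 2 welds).
R_nwt = 0.6 × 70 × 0.1326 × 4.5 = 25.05 kips (transverse, base value).
(i) R_nwl + R_nwt = 75.16 kips; (ii) 0.85 R_nwl + 1.5 R_nwt = 80.17 kips.
R_n = max = 80.17 kips [governs: (ii)]; φR_n = 60.13 kips.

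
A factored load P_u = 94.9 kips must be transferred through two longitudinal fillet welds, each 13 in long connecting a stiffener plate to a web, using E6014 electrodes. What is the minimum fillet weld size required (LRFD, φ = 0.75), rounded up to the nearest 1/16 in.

E60XX → F_EXX = 60 ksi.
Total weld length L = 26 in.
Required throat t_e = P_u / (φ × 0.6 F_EXX × L) = 94.9 / (0.75 × 0.6 × 60 × 26) = 0.1352 in.
Required leg w = t_e / 0.707 = 0.1912 in → use 1/4 in.

w = 1/4 in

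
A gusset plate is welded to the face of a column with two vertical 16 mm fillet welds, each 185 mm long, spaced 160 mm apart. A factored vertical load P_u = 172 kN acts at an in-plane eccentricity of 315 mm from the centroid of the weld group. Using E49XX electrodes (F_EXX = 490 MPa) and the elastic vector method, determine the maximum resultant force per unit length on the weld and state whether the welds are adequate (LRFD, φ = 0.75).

Total weld length L_w = 370 mm. Treat welds as unit-width lines.
Polar moment about centroid: J = 2[d³/12 + d(b/2)²] = 2[185³/12 + 185×80²] = 3423000 mm³.
Direct shear f_v = P/L_w = 172×10³ / 370 = 464.9 N/mm (vertical).
Torsion M = P·e = 172×10³ × 315 = 54180000 N·mm.
Critical point at (x, y) = (80, 92.5) from centroid. f_tx = M·y/J = 1464 N/mm; f_ty = M·x/J = 1266 N/mm.
Resultant f_max = √[f_tx² + (f_v + f_ty)²] = √[1464² + (464.9 + 1266)²] = 2267 N/mm.
Capacity per unit length: φr_n = 0.75 × 0.6 × 490 × (0.707 × 16) = 2494 N/mm.
2267 ≤ 2494 → adequate.

f_max ≈ 2270 N/mm; adequate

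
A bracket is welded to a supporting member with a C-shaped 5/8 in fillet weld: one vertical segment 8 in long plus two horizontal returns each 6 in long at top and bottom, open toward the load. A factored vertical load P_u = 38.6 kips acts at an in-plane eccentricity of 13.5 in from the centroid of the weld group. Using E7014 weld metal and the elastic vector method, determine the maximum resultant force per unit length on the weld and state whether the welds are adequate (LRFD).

E70XX → F_EXX = 70 ksi.
Total weld length L_w = 20 in. Treat welds as unit-width lines.
Centroid: x̄ = 2×6×3 / 20 = 1.8 in from the vertical weld.
Polar moment about centroid: J = I_x + I_y = [8³/12 + 2×6×4²] + [8×1.8² + 2(6³/12 + 6×1.2²)] = 313.9 in³.
Direct shear f_v = P/L_w = 38.6 / 20 = 1.93 kip/in (vertical).
Torsion M = P·e = 38.6 × 13.5 = 521.1 kip·in.
Critical point at (x, y) = (4.2, 4) from centroid. f_tx = M·y/J = 6.641 kip/in; f_ty = M·x/J = 6.973 kip/in.
Resultant f_max = √[f_tx² + (f_v + f_ty)²] = √[6.641² + (1.93 + 6.973)²] = 11.11 kip/in.
Capacity per unit length: φr_n = 0.75 × 0.6 × 70 × (0.707 × 0.625) = 13.92 kip/in.
11.11 ≤ 13.92 → adequate.

f_max ≈ 11.1 kip/in; adequate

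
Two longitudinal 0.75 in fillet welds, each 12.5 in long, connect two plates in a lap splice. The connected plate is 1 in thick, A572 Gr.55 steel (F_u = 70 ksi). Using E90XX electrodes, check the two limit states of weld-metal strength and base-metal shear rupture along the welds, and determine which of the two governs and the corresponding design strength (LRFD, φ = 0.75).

φR_n ≈ 537 kips (weld metal governs)

E90XX → F_EXX = 90 ksi.
t_e = 0.707 × 0.75 = 0.5302 in; L = 25 in.
Weld metal: φR_n = 0.75 × 0.6 × 90 × 0.5302 × 25 = 536.9 kips.
Base metal (shear rupture): φR_n = 0.75 × 0.6 × 70 × 1 × 25 = 787.5 kips.
Governing: weld metal.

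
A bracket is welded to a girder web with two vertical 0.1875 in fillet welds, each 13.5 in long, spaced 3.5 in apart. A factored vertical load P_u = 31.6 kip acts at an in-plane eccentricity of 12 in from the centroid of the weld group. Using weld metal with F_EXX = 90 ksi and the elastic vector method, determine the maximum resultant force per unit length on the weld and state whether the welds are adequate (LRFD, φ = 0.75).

Total weld length L_w = 27 in. Treat welds as unit-width lines.
Polar moment about centroid: J = 2[d³/12 + d(b/2)²] = 2[13.5³/12 + 13.5×1.75²] = 492.8 in³.
Direct shear f_v = P/L_w = 31.6 / 27 = 1.17 kip/in (vertical).
Torsion M = P·e = 31.6 × 12 = 379.2 kip·in.
Critical point at (x, y) = (1.75, 6.75) from centroid. f_tx = M·y/J = 5.195 kip/in; f_ty = M·x/J = 1.347 kip/in.
Resultant f_max = √[f_tx² + (f_v + f_ty)²] = √[5.195² + (1.17 + 1.347)²] = 5.772 kip/in.
Capacity per unit length: φr_n = 0.75 × 0.6 × 90 × (0.707 × 0.1875) = 5.369 kip/in.
5.772 > 5.369 → NOT adequate.

f_max ≈ 5.77 kip/in; NOT adequate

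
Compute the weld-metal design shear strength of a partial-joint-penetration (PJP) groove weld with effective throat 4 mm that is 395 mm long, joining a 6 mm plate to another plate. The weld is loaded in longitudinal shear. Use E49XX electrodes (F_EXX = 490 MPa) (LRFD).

Effective throat (given) t_e = 4 mm.
A_we = 4 × 395 = 1580 mm².
F_nw = 0.6 F_EXX = 294 MPa.
φR_n = 0.75 × 294 × 1580 × 10⁻³ = 348.4 kN.

φR_n ≈ 348 kN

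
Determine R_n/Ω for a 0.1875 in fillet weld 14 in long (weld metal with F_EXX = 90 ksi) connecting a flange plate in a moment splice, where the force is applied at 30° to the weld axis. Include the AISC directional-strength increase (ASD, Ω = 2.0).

R_n/Ω ≈ 59 kips

t_e = 0.707 × 0.1875 = 0.1326 in; A_we = 0.1326 × 14 = 1.856 in².
Directional factor: 1.0 + 0.5 sin^1.5(30°) = 1.177.
F_nw = 0.6 × 90 × 1.177 = 63.55 ksi.
R_n/Ω = (63.55 × 1.856) / 2.0 = 58.97 kips.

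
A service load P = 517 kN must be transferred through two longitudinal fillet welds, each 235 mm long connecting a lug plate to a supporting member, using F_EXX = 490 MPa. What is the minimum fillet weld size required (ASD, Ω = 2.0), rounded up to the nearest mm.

Total weld length L = 470 mm.
Required throat t_e = P × Ω / (0.6 F_EXX × L) = 517 × 2.0 / (0.6 × 490 × 470 × 10⁻³) = 7.483 mm.
Required leg w = t_e / 0.707 = 10.58 mm → use 11 mm.

w = 11 mm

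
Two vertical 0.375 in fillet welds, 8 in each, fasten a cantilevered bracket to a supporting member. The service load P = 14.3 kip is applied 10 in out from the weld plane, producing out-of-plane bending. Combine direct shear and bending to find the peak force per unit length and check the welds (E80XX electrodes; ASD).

E80XX → F_EXX = 80 ksi.
L_w = 2 × 8 = 16 in; section modulus (unit throat) S = 2 × L²/6 = 21.33 in².
Direct shear f_v = P/L_w = 14.3/16 = 0.8938 kip/in.
Moment M = P × e = 14.3 × 10 = 143 kip·in; bending f_b = M/S = 6.703 kip/in.
f_max = √(f_v² + f_b²) = √(0.8938² + 6.703²) = 6.762 kip/in.
r_n/Ω = (1/2.0) × 0.6 × 80 × (0.707 × 0.375) = 6.363 kip/in → NOT adequate.

f_max ≈ 6.76 kip/in; NOT adequate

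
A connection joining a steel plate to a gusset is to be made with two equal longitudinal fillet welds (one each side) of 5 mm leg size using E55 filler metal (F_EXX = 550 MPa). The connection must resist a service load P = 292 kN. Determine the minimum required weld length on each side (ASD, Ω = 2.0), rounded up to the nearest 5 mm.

Throat t_e = 0.707 × 5 = 3.535 mm.
r_n/Ω = (0.6 × 550 × 3.535) / 2.0 = 583.3 N/mm = 0.5833 kN/mm.
L_req = P / (r_n/Ω) = 292 / 0.5833 = 500.6 mm total.
Per side: 500.6 / 2 = 250.3 mm.
Round up → use L = 255 mm on each side.

L = 255 mm on each side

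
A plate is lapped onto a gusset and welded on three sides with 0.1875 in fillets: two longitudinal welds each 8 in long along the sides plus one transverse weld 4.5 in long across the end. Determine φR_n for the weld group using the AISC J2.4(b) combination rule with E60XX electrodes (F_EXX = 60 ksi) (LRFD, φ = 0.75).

t_e = 0.707 × 0.1875 = 0.1326 in.
R_nwl = 0.6 × 60 × 0.1326 × 16 = 76.36 kips (longitudinal, 2 welds).
R_nwt = 0.6 × 60 × 0.1326 × 4.5 = 21.48 kips (transverse, base value).
(i) R_nwl + R_nwt = 97.83 kips; (ii) 0.85 R_nwl + 1.5 R_nwt = 97.12 kips.
R_n = max = 97.83 kips [governs: (i)]; φR_n = 73.37 kips.

φR_n ≈ 73.4 kips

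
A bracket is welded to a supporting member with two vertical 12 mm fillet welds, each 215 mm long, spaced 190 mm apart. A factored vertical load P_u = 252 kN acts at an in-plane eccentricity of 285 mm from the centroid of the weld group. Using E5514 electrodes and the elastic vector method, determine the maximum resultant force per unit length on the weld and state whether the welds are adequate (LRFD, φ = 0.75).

f_max ≈ 2290 N/mm; NOT adequate

E55XX → F_EXX = 550 MPa.
Total weld length L_w = 430 mm. Treat welds as unit-width lines.
Polar moment about centroid: J = 2[d³/12 + d(b/2)²] = 2[215³/12 + 215×95²] = 5537000 mm³.
Direct shear f_v = P/L_w = 252×10³ / 430 = 586 N/mm (vertical).
Torsion M = P·e = 252×10³ × 285 = 71820000 N·mm.
Critical point at (x, y) = (95, 107.5) from centroid. f_tx = M·y/J = 1394 N/mm; f_ty = M·x/J = 1232 N/mm.
Resultant f_max = √[f_tx² + (f_v + f_ty)²] = √[1394² + (586 + 1232)²] = 2291 N/mm.
Capacity per unit length: φr_n = 0.75 × 0.6 × 550 × (0.707 × 12) = 2100 N/mm.
2291 > 2100 → NOT adequate.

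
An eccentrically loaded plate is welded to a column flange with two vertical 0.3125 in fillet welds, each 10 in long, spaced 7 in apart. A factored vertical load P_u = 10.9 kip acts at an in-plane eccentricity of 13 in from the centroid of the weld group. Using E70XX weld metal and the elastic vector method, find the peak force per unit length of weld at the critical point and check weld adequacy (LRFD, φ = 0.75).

f_max ≈ 2.45 kip/in; adequate

E70XX → F_EXX = 70 ksi.
Total weld length L_w = 20 in. Treat welds as unit-width lines.
Polar moment about centroid: J = 2[d³/12 + d(b/2)²] = 2[10³/12 + 10×3.5²] = 411.7 in³.
Direct shear f_v = P/L_w = 10.9 / 20 = 0.545 kip/in (vertical).
Torsion M = P·e = 10.9 × 13 = 141.7 kip·in.
Critical point at (x, y) = (3.5, 5) from centroid. f_tx = M·y/J = 1.721 kip/in; f_ty = M·x/J = 1.205 kip/in.
Resultant f_max = √[f_tx² + (f_v + f_ty)²] = √[1.721² + (0.545 + 1.205)²] = 2.454 kip/in.
Capacity per unit length: φr_n = 0.75 × 0.6 × 70 × (0.707 × 0.3125) = 6.96 kip/in.
2.454 ≤ 6.96 → adequate.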